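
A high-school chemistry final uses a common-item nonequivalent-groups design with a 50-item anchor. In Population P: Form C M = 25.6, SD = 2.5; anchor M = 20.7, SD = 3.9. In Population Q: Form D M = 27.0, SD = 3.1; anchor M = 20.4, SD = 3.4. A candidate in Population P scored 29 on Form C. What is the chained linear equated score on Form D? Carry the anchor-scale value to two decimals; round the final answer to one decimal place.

32.1

Form C → anchor (Population P): v = (3.9/2.5)(29 − 25.6) + 20.7 = 26.00
anchor → Form D (Population Q): y = (3.1/3.4)(26.00 − 20.4) + 27.0 = 32.1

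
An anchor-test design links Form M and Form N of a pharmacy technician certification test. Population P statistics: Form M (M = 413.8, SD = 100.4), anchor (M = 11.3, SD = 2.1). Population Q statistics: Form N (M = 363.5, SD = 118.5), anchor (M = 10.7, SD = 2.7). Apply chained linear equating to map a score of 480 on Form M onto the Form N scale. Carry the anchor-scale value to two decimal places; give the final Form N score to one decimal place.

Form M → anchor (Population P): v = (2.1/100.4)(480 − 413.8) + 11.3 = 12.68
anchor → Form N (Population Q): y = (118.5/2.7)(12.68 − 10.7) + 363.5 = 450.4

450.4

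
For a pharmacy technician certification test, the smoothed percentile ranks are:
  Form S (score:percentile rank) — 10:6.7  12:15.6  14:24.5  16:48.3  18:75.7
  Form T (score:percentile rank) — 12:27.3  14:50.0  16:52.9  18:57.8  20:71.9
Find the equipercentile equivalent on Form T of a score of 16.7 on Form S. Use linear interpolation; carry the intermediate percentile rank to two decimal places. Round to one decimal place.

PR of 16.7 on Form S: 48.3 + (16.7 − 16)/(18 − 16) × (75.7 − 48.3) = 57.89
On Form T, PR 57.89 falls between score 18 (PR 57.8) and 20 (PR 71.9).
Interpolate: 18 + (57.89 − 57.8)/(71.9 − 57.8) × (20 − 18) = 18.0

18.0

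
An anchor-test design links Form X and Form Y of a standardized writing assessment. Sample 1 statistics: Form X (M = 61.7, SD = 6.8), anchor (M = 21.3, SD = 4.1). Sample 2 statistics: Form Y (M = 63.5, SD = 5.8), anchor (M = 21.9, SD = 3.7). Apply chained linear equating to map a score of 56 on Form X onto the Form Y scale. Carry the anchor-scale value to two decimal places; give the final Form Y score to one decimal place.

57.2

Form X → anchor (Sample 1): v = (4.1/6.8)(56 − 61.7) + 21.3 = 17.86
anchor → Form Y (Sample 2): y = (5.8/3.7)(17.86 − 21.9) + 63.5 = 57.2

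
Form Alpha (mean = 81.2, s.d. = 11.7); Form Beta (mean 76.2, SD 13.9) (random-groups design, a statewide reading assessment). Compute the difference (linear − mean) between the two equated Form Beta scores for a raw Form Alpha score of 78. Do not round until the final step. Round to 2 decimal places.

Mean-equated: 78 + (76.2 − 81.2) = 73.00
Linear-equated: (13.9/11.7)(78 − 81.2) + 76.2 = 72.398
Difference = 72.398 − 73.00 = -0.60

-0.60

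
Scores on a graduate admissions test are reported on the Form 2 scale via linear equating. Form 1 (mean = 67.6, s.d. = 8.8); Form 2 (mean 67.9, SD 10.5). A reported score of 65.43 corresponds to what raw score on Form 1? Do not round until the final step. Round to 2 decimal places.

65.53

Invert y = (SD_Y/SD_X)(x − M_X) + M_Y:
x = (SD_X/SD_Y)(y − M_Y) + M_X = (8.8/10.5)(65.43 − 67.9) + 67.6
x = 0.838095 × -2.470 + 67.6 = 65.53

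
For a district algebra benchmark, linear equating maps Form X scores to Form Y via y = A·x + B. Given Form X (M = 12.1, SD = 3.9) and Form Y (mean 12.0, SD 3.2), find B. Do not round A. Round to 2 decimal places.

A = SD_Y / SD_X = 3.2 / 3.9 = 0.820513
B = M_Y − A·M_X = 12.0 − 0.820513 × 12.1 = 2.07

2.07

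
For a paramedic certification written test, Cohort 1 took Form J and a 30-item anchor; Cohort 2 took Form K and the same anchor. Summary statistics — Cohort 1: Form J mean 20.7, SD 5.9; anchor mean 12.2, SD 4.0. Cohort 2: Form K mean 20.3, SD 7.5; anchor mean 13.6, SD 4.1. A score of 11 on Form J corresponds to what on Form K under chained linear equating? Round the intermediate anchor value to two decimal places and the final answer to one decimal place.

5.7

Form J → anchor (Cohort 1): v = (4.0/5.9)(11 − 20.7) + 12.2 = 5.62
anchor → Form K (Cohort 2): y = (7.5/4.1)(5.62 − 13.6) + 20.3 = 5.7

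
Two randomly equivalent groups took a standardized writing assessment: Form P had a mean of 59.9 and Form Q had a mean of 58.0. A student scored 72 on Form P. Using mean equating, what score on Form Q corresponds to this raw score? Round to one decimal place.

70.1

Mean equating: y = x + (M_Y − M_X) = 72 + (58.0 − 59.9) = 70.1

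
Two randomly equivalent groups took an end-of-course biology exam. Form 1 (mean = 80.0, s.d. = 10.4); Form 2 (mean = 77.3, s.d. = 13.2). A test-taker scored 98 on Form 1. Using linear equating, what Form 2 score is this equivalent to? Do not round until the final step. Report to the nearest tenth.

Linear equating: y = (SD_Y/SD_X)(x − M_X) + M_Y
y = (13.2/10.4)(98 − 80.0) + 77.3
y = 1.269231 × 18.0 + 77.3 = 22.8462 + 77.3 = 100.1

100.1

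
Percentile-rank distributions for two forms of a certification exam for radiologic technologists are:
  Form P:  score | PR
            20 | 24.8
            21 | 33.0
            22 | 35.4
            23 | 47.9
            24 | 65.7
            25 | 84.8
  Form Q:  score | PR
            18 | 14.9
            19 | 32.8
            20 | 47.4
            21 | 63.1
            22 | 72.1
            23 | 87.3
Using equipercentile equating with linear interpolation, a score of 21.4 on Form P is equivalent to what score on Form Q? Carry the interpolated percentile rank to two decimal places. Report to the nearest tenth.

19.1

PR of 21.4 on Form P: 33.0 + (21.4 − 21)/(22 − 21) × (35.4 − 33.0) = 33.96
On Form Q, PR 33.96 falls between score 19 (PR 32.8) and 20 (PR 47.4).
Interpolate: 19 + (33.96 − 32.8)/(47.4 − 32.8) × (20 − 19) = 19.1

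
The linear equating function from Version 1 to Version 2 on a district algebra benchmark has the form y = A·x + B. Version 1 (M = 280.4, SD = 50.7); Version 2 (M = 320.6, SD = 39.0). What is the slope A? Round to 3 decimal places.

0.769

A = SD_Y / SD_X = 39.0 / 50.7 = 0.769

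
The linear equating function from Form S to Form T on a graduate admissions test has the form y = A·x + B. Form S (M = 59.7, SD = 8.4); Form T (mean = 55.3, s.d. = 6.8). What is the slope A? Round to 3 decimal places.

A = SD_Y / SD_X = 6.8 / 8.4 = 0.810

0.810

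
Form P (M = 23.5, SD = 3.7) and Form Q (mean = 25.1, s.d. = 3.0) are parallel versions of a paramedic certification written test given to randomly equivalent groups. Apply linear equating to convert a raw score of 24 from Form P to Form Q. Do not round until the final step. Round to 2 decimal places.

Linear equating: y = (SD_Y/SD_X)(x − M_X) + M_Y
y = (3.0/3.7)(24 − 23.5) + 25.1
y = 0.810811 × 0.5 + 25.1 = 0.4054 + 25.1 = 25.51

25.51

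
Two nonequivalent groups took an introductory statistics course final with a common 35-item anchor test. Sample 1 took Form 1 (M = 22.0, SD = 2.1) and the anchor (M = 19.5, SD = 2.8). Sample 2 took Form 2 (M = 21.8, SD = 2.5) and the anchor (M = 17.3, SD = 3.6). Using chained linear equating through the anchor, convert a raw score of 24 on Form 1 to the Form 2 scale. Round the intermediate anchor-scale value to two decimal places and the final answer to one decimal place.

Form 1 → anchor (Sample 1): v = (2.8/2.1)(24 − 22.0) + 19.5 = 22.17
anchor → Form 2 (Sample 2): y = (2.5/3.6)(22.17 − 17.3) + 21.8 = 25.2

25.2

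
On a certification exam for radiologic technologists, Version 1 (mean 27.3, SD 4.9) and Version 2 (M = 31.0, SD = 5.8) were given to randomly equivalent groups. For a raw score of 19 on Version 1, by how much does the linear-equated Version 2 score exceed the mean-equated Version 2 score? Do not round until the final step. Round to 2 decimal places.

-1.52

Mean-equated: 19 + (31.0 − 27.3) = 22.70
Linear-equated: (5.8/4.9)(19 − 27.3) + 31.0 = 21.176
Difference = 21.176 − 22.70 = -1.52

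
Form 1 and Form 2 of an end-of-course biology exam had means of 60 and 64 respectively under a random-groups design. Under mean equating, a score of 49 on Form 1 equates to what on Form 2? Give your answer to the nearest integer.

53

Mean equating: y = x + (M_Y − M_X) = 49 + (64 − 60) = 53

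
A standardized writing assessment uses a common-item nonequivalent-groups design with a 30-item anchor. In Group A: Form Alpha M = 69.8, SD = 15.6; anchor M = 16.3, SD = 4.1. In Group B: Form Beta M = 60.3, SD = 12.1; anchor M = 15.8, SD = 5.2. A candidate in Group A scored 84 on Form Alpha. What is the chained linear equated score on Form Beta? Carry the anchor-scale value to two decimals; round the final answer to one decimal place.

Form Alpha → anchor (Group A): v = (4.1/15.6)(84 − 69.8) + 16.3 = 20.03
anchor → Form Beta (Group B): y = (12.1/5.2)(20.03 − 15.8) + 60.3 = 70.1

70.1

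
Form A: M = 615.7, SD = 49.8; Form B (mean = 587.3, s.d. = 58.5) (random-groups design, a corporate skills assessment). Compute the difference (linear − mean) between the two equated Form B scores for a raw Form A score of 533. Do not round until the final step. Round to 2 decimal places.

-14.45

Mean-equated: 533 + (587.3 − 615.7) = 504.60
Linear-equated: (58.5/49.8)(533 − 615.7) + 587.3 = 490.152
Difference = 490.152 − 504.60 = -14.45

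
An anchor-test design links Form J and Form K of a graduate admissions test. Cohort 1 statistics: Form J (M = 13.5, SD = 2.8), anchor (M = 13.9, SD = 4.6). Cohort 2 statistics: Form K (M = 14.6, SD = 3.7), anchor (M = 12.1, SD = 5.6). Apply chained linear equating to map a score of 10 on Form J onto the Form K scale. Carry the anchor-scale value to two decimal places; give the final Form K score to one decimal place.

12.0

Form J → anchor (Cohort 1): v = (4.6/2.8)(10 − 13.5) + 13.9 = 8.15
anchor → Form K (Cohort 2): y = (3.7/5.6)(8.15 − 12.1) + 14.6 = 12.0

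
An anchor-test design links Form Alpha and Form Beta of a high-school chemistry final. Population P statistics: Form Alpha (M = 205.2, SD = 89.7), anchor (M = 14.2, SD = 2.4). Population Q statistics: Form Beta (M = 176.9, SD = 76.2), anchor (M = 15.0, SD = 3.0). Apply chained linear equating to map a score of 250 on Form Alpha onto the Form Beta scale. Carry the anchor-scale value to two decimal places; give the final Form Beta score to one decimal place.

Form Alpha → anchor (Population P): v = (2.4/89.7)(250 − 205.2) + 14.2 = 15.40
anchor → Form Beta (Population Q): y = (76.2/3.0)(15.40 − 15.0) + 176.9 = 187.1

187.1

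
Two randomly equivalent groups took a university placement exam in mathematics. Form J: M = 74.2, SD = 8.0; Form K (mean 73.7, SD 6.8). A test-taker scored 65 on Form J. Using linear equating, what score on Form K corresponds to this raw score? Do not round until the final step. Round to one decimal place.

65.9

Linear equating: y = (SD_Y/SD_X)(x − M_X) + M_Y
y = (6.8/8.0)(65 − 74.2) + 73.7
y = 0.850000 × -9.2 + 73.7 = -7.8200 + 73.7 = 65.9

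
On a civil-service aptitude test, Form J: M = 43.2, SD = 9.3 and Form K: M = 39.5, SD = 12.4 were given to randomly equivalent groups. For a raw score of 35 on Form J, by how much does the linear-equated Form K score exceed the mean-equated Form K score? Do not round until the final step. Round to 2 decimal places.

Mean-equated: 35 + (39.5 − 43.2) = 31.30
Linear-equated: (12.4/9.3)(35 − 43.2) + 39.5 = 28.567
Difference = 28.567 − 31.30 = -2.73

-2.73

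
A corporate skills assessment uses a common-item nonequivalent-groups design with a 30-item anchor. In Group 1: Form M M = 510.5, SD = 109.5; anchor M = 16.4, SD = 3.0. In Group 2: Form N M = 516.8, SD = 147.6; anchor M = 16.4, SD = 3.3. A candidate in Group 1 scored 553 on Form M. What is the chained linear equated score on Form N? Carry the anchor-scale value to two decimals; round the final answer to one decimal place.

568.7

Form M → anchor (Group 1): v = (3.0/109.5)(553 − 510.5) + 16.4 = 17.56
anchor → Form N (Group 2): y = (147.6/3.3)(17.56 − 16.4) + 516.8 = 568.7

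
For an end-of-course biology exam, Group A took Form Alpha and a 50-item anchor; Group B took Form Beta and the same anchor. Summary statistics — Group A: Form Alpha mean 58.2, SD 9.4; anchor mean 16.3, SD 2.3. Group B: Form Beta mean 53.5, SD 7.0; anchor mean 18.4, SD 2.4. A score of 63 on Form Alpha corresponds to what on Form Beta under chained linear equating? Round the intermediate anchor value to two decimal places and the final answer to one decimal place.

50.8

Form Alpha → anchor (Group A): v = (2.3/9.4)(63 − 58.2) + 16.3 = 17.47
anchor → Form Beta (Group B): y = (7.0/2.4)(17.47 − 18.4) + 53.5 = 50.8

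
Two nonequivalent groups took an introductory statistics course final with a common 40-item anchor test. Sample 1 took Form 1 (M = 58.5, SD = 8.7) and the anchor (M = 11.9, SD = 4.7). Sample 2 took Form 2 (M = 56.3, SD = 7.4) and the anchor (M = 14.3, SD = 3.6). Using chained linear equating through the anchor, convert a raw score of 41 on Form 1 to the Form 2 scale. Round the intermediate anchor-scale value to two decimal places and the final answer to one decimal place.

31.9

Form 1 → anchor (Sample 1): v = (4.7/8.7)(41 − 58.5) + 11.9 = 2.45
anchor → Form 2 (Sample 2): y = (7.4/3.6)(2.45 − 14.3) + 56.3 = 31.9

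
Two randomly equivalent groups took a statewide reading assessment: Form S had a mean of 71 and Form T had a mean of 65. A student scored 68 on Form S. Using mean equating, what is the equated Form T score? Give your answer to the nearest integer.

Mean equating: y = x + (M_Y − M_X) = 68 + (65 − 71) = 62

62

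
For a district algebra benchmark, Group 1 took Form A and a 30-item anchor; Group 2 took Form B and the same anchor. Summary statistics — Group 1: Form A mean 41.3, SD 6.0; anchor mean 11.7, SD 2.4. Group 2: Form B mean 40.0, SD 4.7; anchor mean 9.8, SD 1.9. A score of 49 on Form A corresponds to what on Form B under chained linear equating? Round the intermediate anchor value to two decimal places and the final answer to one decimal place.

52.3

Form A → anchor (Group 1): v = (2.4/6.0)(49 − 41.3) + 11.7 = 14.78
anchor → Form B (Group 2): y = (4.7/1.9)(14.78 − 9.8) + 40.0 = 52.3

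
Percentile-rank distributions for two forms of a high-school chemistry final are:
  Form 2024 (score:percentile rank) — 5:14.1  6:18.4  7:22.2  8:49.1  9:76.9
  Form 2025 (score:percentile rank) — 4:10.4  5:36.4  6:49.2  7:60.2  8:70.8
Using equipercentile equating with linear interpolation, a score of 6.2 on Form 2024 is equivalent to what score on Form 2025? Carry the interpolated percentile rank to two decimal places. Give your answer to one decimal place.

PR of 6.2 on Form 2024: 18.4 + (6.2 − 6)/(7 − 6) × (22.2 − 18.4) = 19.16
On Form 2025, PR 19.16 falls between score 4 (PR 10.4) and 5 (PR 36.4).
Interpolate: 4 + (19.16 − 10.4)/(36.4 − 10.4) × (5 − 4) = 4.3

4.3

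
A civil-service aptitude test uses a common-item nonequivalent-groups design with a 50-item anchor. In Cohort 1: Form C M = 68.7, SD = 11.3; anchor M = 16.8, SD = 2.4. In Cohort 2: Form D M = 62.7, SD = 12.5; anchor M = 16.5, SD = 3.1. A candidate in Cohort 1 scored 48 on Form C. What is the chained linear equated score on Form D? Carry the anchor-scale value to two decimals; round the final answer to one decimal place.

Form C → anchor (Cohort 1): v = (2.4/11.3)(48 − 68.7) + 16.8 = 12.40
anchor → Form D (Cohort 2): y = (12.5/3.1)(12.40 − 16.5) + 62.7 = 46.2

46.2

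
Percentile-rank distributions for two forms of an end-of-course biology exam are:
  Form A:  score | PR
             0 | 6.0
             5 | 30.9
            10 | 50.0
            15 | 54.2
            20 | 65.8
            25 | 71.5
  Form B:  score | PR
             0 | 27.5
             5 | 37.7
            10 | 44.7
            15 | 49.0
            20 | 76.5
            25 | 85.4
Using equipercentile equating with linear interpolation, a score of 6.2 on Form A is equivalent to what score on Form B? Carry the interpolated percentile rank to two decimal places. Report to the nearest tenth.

PR of 6.2 on Form A: 30.9 + (6.2 − 5)/(10 − 5) × (50.0 − 30.9) = 35.48
On Form B, PR 35.48 falls between score 0 (PR 27.5) and 5 (PR 37.7).
Interpolate: 0 + (35.48 − 27.5)/(37.7 − 27.5) × (5 − 0) = 3.9

3.9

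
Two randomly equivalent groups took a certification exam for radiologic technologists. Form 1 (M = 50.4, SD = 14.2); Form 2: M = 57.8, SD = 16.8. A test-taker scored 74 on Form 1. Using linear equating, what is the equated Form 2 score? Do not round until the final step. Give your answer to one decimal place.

Linear equating: y = (SD_Y/SD_X)(x − M_X) + M_Y
y = (16.8/14.2)(74 − 50.4) + 57.8
y = 1.183099 × 23.6 + 57.8 = 27.9211 + 57.8 = 85.7

85.7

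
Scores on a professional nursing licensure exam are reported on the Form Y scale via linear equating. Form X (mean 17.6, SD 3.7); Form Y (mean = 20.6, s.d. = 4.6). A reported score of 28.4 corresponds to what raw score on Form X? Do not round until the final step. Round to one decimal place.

Invert y = (SD_Y/SD_X)(x − M_X) + M_Y:
x = (SD_X/SD_Y)(y − M_Y) + M_X = (3.7/4.6)(28.4 − 20.6) + 17.6
x = 0.804348 × 7.800 + 17.6 = 23.9

23.9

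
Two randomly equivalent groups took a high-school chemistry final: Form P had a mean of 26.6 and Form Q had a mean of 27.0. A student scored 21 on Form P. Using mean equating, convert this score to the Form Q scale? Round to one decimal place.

21.4

Mean equating: y = x + (M_Y − M_X) = 21 + (27.0 − 26.6) = 21.4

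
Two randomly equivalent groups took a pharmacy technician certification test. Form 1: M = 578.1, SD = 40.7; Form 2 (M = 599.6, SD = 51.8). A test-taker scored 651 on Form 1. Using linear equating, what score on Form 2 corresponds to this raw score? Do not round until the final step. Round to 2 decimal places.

Linear equating: y = (SD_Y/SD_X)(x − M_X) + M_Y
y = (51.8/40.7)(651 − 578.1) + 599.6
y = 1.272727 × 72.9 + 599.6 = 92.7818 + 599.6 = 692.38

692.38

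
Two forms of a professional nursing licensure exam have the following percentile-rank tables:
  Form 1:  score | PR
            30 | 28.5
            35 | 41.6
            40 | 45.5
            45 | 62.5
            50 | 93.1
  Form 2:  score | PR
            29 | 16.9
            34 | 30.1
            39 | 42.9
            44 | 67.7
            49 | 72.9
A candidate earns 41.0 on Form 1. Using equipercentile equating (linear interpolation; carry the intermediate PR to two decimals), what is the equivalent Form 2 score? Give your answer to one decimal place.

PR of 41.0 on Form 1: 45.5 + (41.0 − 40)/(45 − 40) × (62.5 − 45.5) = 48.90
On Form 2, PR 48.90 falls between score 39 (PR 42.9) and 44 (PR 67.7).
Interpolate: 39 + (48.90 − 42.9)/(67.7 − 42.9) × (44 − 39) = 40.2

40.2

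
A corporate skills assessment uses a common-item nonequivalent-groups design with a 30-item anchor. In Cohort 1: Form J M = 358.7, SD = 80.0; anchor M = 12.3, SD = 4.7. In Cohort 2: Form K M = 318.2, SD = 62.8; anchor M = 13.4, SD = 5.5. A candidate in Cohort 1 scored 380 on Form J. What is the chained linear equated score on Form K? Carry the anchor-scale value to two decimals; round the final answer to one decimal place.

Form J → anchor (Cohort 1): v = (4.7/80.0)(380 − 358.7) + 12.3 = 13.55
anchor → Form K (Cohort 2): y = (62.8/5.5)(13.55 − 13.4) + 318.2 = 319.9

319.9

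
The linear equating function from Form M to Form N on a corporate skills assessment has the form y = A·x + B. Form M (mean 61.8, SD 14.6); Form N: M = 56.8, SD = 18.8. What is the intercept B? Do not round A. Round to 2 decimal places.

-22.78

A = SD_Y / SD_X = 18.8 / 14.6 = 1.287671
B = M_Y − A·M_X = 56.8 − 1.287671 × 61.8 = -22.78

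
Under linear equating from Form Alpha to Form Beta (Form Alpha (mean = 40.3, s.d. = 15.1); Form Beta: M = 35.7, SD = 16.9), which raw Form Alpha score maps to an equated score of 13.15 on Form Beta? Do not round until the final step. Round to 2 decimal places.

Invert y = (SD_Y/SD_X)(x − M_X) + M_Y:
x = (SD_X/SD_Y)(y − M_Y) + M_X = (15.1/16.9)(13.15 − 35.7) + 40.3
x = 0.893491 × -22.550 + 40.3 = 20.15

20.15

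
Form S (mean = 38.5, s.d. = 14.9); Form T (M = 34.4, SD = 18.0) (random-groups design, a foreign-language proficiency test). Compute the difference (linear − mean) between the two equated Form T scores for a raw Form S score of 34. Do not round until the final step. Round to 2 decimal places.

Mean-equated: 34 + (34.4 − 38.5) = 29.90
Linear-equated: (18.0/14.9)(34 − 38.5) + 34.4 = 28.964
Difference = 28.964 − 29.90 = -0.94

-0.94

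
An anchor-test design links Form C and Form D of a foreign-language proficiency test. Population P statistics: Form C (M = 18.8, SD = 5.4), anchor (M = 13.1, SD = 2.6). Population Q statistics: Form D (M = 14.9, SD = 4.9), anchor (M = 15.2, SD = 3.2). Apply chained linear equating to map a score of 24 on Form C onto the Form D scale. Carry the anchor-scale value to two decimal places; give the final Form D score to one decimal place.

15.5

Form C → anchor (Population P): v = (2.6/5.4)(24 − 18.8) + 13.1 = 15.60
anchor → Form D (Population Q): y = (4.9/3.2)(15.60 − 15.2) + 14.9 = 15.5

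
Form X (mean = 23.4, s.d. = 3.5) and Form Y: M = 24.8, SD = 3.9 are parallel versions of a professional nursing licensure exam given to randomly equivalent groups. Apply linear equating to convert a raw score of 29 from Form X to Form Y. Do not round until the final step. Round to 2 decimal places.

Linear equating: y = (SD_Y/SD_X)(x − M_X) + M_Y
y = (3.9/3.5)(29 − 23.4) + 24.8
y = 1.114286 × 5.6 + 24.8 = 6.2400 + 24.8 = 31.04

31.04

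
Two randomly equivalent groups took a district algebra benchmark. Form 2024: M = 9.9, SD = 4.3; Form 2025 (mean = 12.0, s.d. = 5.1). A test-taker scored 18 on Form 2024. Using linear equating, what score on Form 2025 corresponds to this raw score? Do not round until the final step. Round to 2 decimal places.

21.61

Linear equating: y = (SD_Y/SD_X)(x − M_X) + M_Y
y = (5.1/4.3)(18 − 9.9) + 12.0
y = 1.186047 × 8.1 + 12.0 = 9.6070 + 12.0 = 21.61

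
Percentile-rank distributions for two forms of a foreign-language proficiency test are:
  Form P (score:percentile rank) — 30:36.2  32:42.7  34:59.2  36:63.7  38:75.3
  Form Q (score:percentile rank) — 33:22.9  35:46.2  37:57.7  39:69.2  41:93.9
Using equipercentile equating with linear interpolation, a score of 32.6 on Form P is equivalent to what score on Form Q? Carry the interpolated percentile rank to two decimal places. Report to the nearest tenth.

35.3

PR of 32.6 on Form P: 42.7 + (32.6 − 32)/(34 − 32) × (59.2 − 42.7) = 47.65
On Form Q, PR 47.65 falls between score 35 (PR 46.2) and 37 (PR 57.7).
Interpolate: 35 + (47.65 − 46.2)/(57.7 − 46.2) × (37 − 35) = 35.3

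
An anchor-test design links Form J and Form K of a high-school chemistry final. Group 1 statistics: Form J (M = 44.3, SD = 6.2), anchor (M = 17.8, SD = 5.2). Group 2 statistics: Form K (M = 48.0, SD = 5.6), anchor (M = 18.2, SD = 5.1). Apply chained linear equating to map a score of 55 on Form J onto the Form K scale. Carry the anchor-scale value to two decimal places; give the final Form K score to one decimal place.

57.4

Form J → anchor (Group 1): v = (5.2/6.2)(55 − 44.3) + 17.8 = 26.77
anchor → Form K (Group 2): y = (5.6/5.1)(26.77 − 18.2) + 48.0 = 57.4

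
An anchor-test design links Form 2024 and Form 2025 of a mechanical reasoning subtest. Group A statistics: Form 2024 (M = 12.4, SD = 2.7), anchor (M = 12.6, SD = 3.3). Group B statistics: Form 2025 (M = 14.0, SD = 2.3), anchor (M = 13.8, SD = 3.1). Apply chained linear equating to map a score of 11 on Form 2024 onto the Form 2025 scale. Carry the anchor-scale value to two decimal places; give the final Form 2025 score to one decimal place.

Form 2024 → anchor (Group A): v = (3.3/2.7)(11 − 12.4) + 12.6 = 10.89
anchor → Form 2025 (Group B): y = (2.3/3.1)(10.89 − 13.8) + 14.0 = 11.8

11.8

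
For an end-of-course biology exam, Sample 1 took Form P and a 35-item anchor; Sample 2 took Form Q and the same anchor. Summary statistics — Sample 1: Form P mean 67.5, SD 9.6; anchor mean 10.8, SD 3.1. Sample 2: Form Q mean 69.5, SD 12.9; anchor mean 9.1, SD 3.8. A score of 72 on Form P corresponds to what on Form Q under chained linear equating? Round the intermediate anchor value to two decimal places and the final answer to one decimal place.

Form P → anchor (Sample 1): v = (3.1/9.6)(72 − 67.5) + 10.8 = 12.25
anchor → Form Q (Sample 2): y = (12.9/3.8)(12.25 − 9.1) + 69.5 = 80.2

80.2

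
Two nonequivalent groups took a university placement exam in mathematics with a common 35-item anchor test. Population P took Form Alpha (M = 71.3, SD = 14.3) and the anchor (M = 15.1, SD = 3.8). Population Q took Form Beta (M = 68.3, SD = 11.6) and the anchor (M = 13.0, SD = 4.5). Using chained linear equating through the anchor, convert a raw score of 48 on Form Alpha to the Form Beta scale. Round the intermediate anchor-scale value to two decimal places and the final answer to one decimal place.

Form Alpha → anchor (Population P): v = (3.8/14.3)(48 − 71.3) + 15.1 = 8.91
anchor → Form Beta (Population Q): y = (11.6/4.5)(8.91 − 13.0) + 68.3 = 57.8

57.8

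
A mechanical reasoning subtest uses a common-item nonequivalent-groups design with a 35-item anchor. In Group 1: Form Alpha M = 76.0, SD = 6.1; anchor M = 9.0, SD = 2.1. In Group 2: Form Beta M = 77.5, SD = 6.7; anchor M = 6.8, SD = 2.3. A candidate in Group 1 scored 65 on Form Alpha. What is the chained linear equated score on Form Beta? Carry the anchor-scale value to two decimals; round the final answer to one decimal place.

72.9

Form Alpha → anchor (Group 1): v = (2.1/6.1)(65 − 76.0) + 9.0 = 5.21
anchor → Form Beta (Group 2): y = (6.7/2.3)(5.21 − 6.8) + 77.5 = 72.9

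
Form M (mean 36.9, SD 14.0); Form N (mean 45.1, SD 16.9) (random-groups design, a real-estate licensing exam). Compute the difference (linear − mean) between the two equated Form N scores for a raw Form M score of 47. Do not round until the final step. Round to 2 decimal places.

2.09

Mean-equated: 47 + (45.1 − 36.9) = 55.20
Linear-equated: (16.9/14.0)(47 − 36.9) + 45.1 = 57.292
Difference = 57.292 − 55.20 = 2.09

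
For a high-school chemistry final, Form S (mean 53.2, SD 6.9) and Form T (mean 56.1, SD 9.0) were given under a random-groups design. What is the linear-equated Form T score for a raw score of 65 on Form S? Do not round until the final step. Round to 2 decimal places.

71.49

Linear equating: y = (SD_Y/SD_X)(x − M_X) + M_Y
y = (9.0/6.9)(65 − 53.2) + 56.1
y = 1.304348 × 11.8 + 56.1 = 15.3913 + 56.1 = 71.49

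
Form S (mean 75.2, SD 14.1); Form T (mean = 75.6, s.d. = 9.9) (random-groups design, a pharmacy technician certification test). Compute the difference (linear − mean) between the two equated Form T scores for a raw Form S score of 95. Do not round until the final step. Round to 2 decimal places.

Mean-equated: 95 + (75.6 − 75.2) = 95.40
Linear-equated: (9.9/14.1)(95 − 75.2) + 75.6 = 89.502
Difference = 89.502 − 95.40 = -5.90

-5.90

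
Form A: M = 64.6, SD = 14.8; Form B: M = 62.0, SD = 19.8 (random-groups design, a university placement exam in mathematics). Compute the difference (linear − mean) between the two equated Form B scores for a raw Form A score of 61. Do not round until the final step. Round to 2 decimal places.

Mean-equated: 61 + (62.0 − 64.6) = 58.40
Linear-equated: (19.8/14.8)(61 − 64.6) + 62.0 = 57.184
Difference = 57.184 − 58.40 = -1.22

-1.22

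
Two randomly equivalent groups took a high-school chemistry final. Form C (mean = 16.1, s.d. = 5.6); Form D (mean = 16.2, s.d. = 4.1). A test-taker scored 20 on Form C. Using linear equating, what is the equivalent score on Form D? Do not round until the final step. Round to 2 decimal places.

Linear equating: y = (SD_Y/SD_X)(x − M_X) + M_Y
y = (4.1/5.6)(20 − 16.1) + 16.2
y = 0.732143 × 3.9 + 16.2 = 2.8554 + 16.2 = 19.06

19.06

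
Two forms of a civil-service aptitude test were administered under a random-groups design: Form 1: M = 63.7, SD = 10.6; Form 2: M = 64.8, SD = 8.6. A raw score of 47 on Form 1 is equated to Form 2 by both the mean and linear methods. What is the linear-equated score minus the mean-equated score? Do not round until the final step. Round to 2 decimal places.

3.15

Mean-equated: 47 + (64.8 − 63.7) = 48.10
Linear-equated: (8.6/10.6)(47 − 63.7) + 64.8 = 51.251
Difference = 51.251 − 48.10 = 3.15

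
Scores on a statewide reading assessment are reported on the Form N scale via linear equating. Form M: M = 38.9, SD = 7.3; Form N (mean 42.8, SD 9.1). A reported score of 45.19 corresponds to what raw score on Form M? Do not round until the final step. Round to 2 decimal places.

Invert y = (SD_Y/SD_X)(x − M_X) + M_Y:
x = (SD_X/SD_Y)(y − M_Y) + M_X = (7.3/9.1)(45.19 − 42.8) + 38.9
x = 0.802198 × 2.390 + 38.9 = 40.82

40.82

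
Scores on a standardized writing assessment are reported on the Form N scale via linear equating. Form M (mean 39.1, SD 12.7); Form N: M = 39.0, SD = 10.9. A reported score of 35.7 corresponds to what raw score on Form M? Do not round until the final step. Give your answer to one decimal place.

Invert y = (SD_Y/SD_X)(x − M_X) + M_Y:
x = (SD_X/SD_Y)(y − M_Y) + M_X = (12.7/10.9)(35.7 − 39.0) + 39.1
x = 1.165138 × -3.300 + 39.1 = 35.3

35.3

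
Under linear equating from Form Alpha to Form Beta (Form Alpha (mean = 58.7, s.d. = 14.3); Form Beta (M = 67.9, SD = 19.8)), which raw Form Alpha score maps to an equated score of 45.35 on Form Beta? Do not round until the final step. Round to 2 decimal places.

42.41

Invert y = (SD_Y/SD_X)(x − M_X) + M_Y:
x = (SD_X/SD_Y)(y − M_Y) + M_X = (14.3/19.8)(45.35 − 67.9) + 58.7
x = 0.722222 × -22.550 + 58.7 = 42.41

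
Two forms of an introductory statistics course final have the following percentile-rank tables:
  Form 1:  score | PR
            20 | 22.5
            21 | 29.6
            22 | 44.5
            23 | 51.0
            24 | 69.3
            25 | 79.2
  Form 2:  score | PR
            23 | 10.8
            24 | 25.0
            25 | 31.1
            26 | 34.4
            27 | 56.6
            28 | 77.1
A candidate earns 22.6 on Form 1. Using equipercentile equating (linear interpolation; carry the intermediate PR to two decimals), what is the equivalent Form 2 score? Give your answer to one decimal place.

PR of 22.6 on Form 1: 44.5 + (22.6 − 22)/(23 − 22) × (51.0 − 44.5) = 48.40
On Form 2, PR 48.40 falls between score 26 (PR 34.4) and 27 (PR 56.6).
Interpolate: 26 + (48.40 − 34.4)/(56.6 − 34.4) × (27 − 26) = 26.6

26.6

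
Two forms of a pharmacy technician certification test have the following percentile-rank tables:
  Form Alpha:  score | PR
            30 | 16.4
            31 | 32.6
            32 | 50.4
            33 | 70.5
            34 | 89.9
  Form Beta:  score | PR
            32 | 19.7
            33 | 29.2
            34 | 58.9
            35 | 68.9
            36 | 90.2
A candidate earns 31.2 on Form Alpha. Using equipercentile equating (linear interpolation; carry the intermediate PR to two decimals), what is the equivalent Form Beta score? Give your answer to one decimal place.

33.2

PR of 31.2 on Form Alpha: 32.6 + (31.2 − 31)/(32 − 31) × (50.4 − 32.6) = 36.16
On Form Beta, PR 36.16 falls between score 33 (PR 29.2) and 34 (PR 58.9).
Interpolate: 33 + (36.16 − 29.2)/(58.9 − 29.2) × (34 − 33) = 33.2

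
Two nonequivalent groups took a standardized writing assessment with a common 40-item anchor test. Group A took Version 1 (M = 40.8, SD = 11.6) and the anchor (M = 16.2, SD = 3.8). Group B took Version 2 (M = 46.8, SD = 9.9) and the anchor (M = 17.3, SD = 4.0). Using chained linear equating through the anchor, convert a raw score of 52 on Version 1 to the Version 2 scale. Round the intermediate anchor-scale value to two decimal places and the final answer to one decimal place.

53.2

Version 1 → anchor (Group A): v = (3.8/11.6)(52 − 40.8) + 16.2 = 19.87
anchor → Version 2 (Group B): y = (9.9/4.0)(19.87 − 17.3) + 46.8 = 53.2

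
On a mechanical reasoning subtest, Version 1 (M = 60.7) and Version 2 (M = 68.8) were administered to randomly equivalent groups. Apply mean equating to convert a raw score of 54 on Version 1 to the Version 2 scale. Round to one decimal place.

62.1

Mean equating: y = x + (M_Y − M_X) = 54 + (68.8 − 60.7) = 62.1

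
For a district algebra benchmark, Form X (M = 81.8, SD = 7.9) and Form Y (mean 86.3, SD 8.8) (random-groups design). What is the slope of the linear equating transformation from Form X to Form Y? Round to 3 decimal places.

1.114

A = SD_Y / SD_X = 8.8 / 7.9 = 1.114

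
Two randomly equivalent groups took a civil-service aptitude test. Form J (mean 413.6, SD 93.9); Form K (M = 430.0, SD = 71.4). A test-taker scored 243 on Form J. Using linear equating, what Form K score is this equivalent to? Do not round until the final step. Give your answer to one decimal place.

Linear equating: y = (SD_Y/SD_X)(x − M_X) + M_Y
y = (71.4/93.9)(243 − 413.6) + 430.0
y = 0.760383 × -170.6 + 430.0 = -129.7214 + 430.0 = 300.3

300.3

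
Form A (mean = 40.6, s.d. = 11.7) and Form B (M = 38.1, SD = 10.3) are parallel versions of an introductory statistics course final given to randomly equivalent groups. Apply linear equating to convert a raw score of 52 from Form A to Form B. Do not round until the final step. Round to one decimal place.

48.1

Linear equating: y = (SD_Y/SD_X)(x − M_X) + M_Y
y = (10.3/11.7)(52 − 40.6) + 38.1
y = 0.880342 × 11.4 + 38.1 = 10.0359 + 38.1 = 48.1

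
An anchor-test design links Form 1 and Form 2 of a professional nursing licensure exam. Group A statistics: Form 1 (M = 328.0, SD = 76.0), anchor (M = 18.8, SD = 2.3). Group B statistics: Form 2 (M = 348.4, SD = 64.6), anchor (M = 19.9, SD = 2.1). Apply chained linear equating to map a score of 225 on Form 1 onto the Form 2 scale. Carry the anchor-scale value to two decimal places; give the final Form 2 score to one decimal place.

218.6

Form 1 → anchor (Group A): v = (2.3/76.0)(225 − 328.0) + 18.8 = 15.68
anchor → Form 2 (Group B): y = (64.6/2.1)(15.68 − 19.9) + 348.4 = 218.6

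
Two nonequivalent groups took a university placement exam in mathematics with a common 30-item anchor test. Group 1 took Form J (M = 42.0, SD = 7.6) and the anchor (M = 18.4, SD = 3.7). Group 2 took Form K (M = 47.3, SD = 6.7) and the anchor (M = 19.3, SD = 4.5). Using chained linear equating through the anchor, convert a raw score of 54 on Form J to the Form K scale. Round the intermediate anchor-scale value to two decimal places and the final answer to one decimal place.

Form J → anchor (Group 1): v = (3.7/7.6)(54 − 42.0) + 18.4 = 24.24
anchor → Form K (Group 2): y = (6.7/4.5)(24.24 − 19.3) + 47.3 = 54.7

54.7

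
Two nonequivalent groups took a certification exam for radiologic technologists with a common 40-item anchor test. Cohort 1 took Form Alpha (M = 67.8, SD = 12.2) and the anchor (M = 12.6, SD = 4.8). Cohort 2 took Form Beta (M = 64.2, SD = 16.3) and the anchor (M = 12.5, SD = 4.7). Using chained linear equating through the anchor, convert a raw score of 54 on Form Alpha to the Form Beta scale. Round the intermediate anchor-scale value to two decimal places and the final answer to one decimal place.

Form Alpha → anchor (Cohort 1): v = (4.8/12.2)(54 − 67.8) + 12.6 = 7.17
anchor → Form Beta (Cohort 2): y = (16.3/4.7)(7.17 − 12.5) + 64.2 = 45.7

45.7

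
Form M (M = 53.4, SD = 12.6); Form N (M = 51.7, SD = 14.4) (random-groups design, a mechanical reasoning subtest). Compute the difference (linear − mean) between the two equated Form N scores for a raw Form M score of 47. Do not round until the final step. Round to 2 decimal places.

Mean-equated: 47 + (51.7 − 53.4) = 45.30
Linear-equated: (14.4/12.6)(47 − 53.4) + 51.7 = 44.386
Difference = 44.386 − 45.30 = -0.91

-0.91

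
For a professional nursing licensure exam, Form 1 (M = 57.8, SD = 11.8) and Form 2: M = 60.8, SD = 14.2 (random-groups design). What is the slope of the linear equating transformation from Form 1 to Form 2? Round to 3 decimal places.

1.203

A = SD_Y / SD_X = 14.2 / 11.8 = 1.203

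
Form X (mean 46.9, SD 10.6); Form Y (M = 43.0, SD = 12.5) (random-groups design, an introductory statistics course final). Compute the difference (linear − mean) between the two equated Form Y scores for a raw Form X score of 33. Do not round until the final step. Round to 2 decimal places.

-2.49

Mean-equated: 33 + (43.0 − 46.9) = 29.10
Linear-equated: (12.5/10.6)(33 − 46.9) + 43.0 = 26.608
Difference = 26.608 − 29.10 = -2.49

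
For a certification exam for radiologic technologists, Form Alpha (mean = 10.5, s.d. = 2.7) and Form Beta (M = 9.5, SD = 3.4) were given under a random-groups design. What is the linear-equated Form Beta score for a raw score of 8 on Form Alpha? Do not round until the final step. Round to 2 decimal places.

6.35

Linear equating: y = (SD_Y/SD_X)(x − M_X) + M_Y
y = (3.4/2.7)(8 − 10.5) + 9.5
y = 1.259259 × -2.5 + 9.5 = -3.1481 + 9.5 = 6.35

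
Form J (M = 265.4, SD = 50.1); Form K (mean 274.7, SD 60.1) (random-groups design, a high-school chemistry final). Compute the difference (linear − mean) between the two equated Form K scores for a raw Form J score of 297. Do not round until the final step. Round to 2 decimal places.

6.31

Mean-equated: 297 + (274.7 − 265.4) = 306.30
Linear-equated: (60.1/50.1)(297 − 265.4) + 274.7 = 312.607
Difference = 312.607 − 306.30 = 6.31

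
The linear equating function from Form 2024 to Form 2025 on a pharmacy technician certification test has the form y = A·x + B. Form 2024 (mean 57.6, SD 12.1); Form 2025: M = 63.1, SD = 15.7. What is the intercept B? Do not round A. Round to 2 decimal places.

-11.64

A = SD_Y / SD_X = 15.7 / 12.1 = 1.297521
B = M_Y − A·M_X = 63.1 − 1.297521 × 57.6 = -11.64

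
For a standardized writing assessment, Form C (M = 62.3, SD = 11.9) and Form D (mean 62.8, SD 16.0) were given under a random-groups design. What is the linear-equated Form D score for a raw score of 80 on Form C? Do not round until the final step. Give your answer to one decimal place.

86.6

Linear equating: y = (SD_Y/SD_X)(x − M_X) + M_Y
y = (16.0/11.9)(80 − 62.3) + 62.8
y = 1.344538 × 17.7 + 62.8 = 23.7983 + 62.8 = 86.6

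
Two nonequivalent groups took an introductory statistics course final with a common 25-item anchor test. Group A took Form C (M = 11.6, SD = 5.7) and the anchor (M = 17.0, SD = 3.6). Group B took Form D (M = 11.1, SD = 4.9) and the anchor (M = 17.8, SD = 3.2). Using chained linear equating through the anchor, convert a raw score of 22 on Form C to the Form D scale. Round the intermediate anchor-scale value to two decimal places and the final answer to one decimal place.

Form C → anchor (Group A): v = (3.6/5.7)(22 − 11.6) + 17.0 = 23.57
anchor → Form D (Group B): y = (4.9/3.2)(23.57 − 17.8) + 11.1 = 19.9

19.9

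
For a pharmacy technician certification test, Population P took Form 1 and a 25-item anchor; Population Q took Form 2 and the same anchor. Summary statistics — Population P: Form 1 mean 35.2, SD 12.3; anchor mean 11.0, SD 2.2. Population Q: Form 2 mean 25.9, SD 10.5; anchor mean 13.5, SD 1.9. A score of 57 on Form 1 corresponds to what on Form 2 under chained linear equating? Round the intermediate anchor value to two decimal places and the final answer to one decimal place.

33.6

Form 1 → anchor (Population P): v = (2.2/12.3)(57 − 35.2) + 11.0 = 14.90
anchor → Form 2 (Population Q): y = (10.5/1.9)(14.90 − 13.5) + 25.9 = 33.6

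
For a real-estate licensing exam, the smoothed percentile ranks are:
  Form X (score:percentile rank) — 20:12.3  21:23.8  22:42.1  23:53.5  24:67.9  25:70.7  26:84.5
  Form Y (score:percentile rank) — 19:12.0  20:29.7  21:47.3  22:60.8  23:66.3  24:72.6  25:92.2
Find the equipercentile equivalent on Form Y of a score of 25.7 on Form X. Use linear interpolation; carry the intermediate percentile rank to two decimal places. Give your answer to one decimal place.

PR of 25.7 on Form X: 70.7 + (25.7 − 25)/(26 − 25) × (84.5 − 70.7) = 80.36
On Form Y, PR 80.36 falls between score 24 (PR 72.6) and 25 (PR 92.2).
Interpolate: 24 + (80.36 − 72.6)/(92.2 − 72.6) × (25 − 24) = 24.4

24.4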